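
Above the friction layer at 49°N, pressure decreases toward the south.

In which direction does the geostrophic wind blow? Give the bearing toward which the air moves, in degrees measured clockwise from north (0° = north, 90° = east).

270°

The pressure-gradient force points toward the south (bearing 180°).
Geostrophic balance: in the Northern Hemisphere the Coriolis force deflects motion to the right, so the geostrophic wind blows 90° to the right of the pressure-gradient force (low pressure on the left).
Rotating 180° by 90° clockwise gives 270° — the wind blows toward the west.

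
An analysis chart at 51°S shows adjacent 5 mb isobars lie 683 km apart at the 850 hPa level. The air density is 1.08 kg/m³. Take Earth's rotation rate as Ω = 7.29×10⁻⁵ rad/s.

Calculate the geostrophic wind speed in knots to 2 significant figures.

Coriolis parameter at 51°S:
f = 2Ω sin φ = 2 × 7.29×10⁻⁵ × sin 51° = 1.13×10⁻⁴ s⁻¹
Pressure gradient: |∂P/∂n| = 500 Pa / 683000 m = 7.32×10⁻⁴ Pa/m
Geostrophic balance (pressure-gradient force = Coriolis force):
V_g = (1/(fρ)) |∂P/∂n| = 7.32×10⁻⁴ / (1.13×10⁻⁴ × 1.08) = 5.98 m/s
Converting: 5.98 m/s × 1.944 = 12 knots

12 knots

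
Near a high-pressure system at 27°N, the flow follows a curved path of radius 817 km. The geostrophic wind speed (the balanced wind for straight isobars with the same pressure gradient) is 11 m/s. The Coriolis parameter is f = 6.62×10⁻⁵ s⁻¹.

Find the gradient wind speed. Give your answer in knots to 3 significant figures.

Around a high, pressure-gradient force acts outward with centrifugal, so Coriolis balances both:
fV = (1/ρ)|∂P/∂n| + V²/R  →  V² − fR·V + fR·V_g = 0
With fR = 6.62×10⁻⁵ × 817×10³ m = 54.1 m/s:
V = [fR − √((fR)² − 4 fR V_g)]/2 = [54.1 − √(54.1² − 4×54.1×11)]/2 = 15.4 m/s
Supergeostrophic (V > V_g = 11 m/s), as expected around a high.
Converting: 15.4 m/s × 1.944 = 29.9 knots

29.9 knots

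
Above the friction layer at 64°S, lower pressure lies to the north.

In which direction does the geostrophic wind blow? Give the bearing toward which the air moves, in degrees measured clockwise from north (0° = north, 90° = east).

270°

The pressure-gradient force points toward the north (bearing 000°).
Geostrophic balance: in the Southern Hemisphere the Coriolis force deflects motion to the left, so the geostrophic wind blows 90° to the left of the pressure-gradient force (low pressure on the right).
Rotating 000° by 90° counterclockwise gives 270° — the wind blows toward the west.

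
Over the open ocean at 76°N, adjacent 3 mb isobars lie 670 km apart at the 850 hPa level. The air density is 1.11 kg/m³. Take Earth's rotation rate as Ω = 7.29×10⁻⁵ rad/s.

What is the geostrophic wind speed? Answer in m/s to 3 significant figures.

Coriolis parameter at 76°N:
f = 2Ω sin φ = 2 × 7.29×10⁻⁵ × sin 76° = 1.41×10⁻⁴ s⁻¹
Pressure gradient: |∂P/∂n| = 300 Pa / 670000 m = 4.48×10⁻⁴ Pa/m
Geostrophic balance (pressure-gradient force = Coriolis force):
V_g = (1/(fρ)) |∂P/∂n| = 4.48×10⁻⁴ / (1.41×10⁻⁴ × 1.11) = 2.85 m/s

2.85 m/s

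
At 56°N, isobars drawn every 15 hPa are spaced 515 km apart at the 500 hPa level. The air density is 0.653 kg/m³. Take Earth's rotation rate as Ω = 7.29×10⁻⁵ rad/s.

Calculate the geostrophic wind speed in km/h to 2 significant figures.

130 km/h

Coriolis parameter at 56°N:
f = 2Ω sin φ = 2 × 7.29×10⁻⁵ × sin 56° = 1.21×10⁻⁴ s⁻¹
Pressure gradient: |∂P/∂n| = 1500 Pa / 515000 m = 2.91×10⁻³ Pa/m
Geostrophic balance (pressure-gradient force = Coriolis force):
V_g = (1/(fρ)) |∂P/∂n| = 2.91×10⁻³ / (1.21×10⁻⁴ × 0.653) = 36.9 m/s
Converting: 36.9 m/s × 3.6 = 130 km/h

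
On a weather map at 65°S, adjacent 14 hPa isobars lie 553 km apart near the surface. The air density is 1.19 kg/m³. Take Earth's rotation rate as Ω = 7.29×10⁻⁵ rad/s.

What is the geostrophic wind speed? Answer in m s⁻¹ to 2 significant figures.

Coriolis parameter at 65°S:
f = 2Ω sin φ = 2 × 7.29×10⁻⁵ × sin 65° = 1.32×10⁻⁴ s⁻¹
Pressure gradient: |∂P/∂n| = 1400 Pa / 553000 m = 2.53×10⁻³ Pa/m
Geostrophic balance (pressure-gradient force = Coriolis force):
V_g = (1/(fρ)) |∂P/∂n| = 2.53×10⁻³ / (1.32×10⁻⁴ × 1.19) = 16.1 m/s

16 m s⁻¹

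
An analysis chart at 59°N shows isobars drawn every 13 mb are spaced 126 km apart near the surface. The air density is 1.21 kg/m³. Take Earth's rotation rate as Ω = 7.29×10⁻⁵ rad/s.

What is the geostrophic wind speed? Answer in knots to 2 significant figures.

130 knots

Coriolis parameter at 59°N:
f = 2Ω sin φ = 2 × 7.29×10⁻⁵ × sin 59° = 1.25×10⁻⁴ s⁻¹
Pressure gradient: |∂P/∂n| = 1300 Pa / 126000 m = 1.03×10⁻² Pa/m
Geostrophic balance (pressure-gradient force = Coriolis force):
V_g = (1/(fρ)) |∂P/∂n| = 1.03×10⁻² / (1.25×10⁻⁴ × 1.21) = 68.2 m/s
Converting: 68.2 m/s × 1.944 = 130 knots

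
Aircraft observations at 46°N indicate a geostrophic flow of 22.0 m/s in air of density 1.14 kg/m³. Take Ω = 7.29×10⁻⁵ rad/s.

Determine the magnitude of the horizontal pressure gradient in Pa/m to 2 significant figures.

2.6×10⁻³ Pa/m

Coriolis parameter at 46°N:
f = 2Ω sin φ = 2 × 7.29×10⁻⁵ × sin 46° = 1.05×10⁻⁴ s⁻¹
Geostrophic balance rearranged: |∂P/∂n| = f ρ V_g
|∂P/∂n| = 1.05×10⁻⁴ × 1.14 × 22.0 = 2.63×10⁻³ Pa/m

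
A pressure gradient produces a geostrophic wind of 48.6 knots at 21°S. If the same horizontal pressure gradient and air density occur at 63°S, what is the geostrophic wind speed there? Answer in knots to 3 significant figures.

19.5 knots

With the same pressure gradient and density, V_g ∝ 1/f ∝ 1/sin φ.
V₂ = V₁ · sin φ₁ / sin φ₂ = 48.6 × sin 21° / sin 63°
V₂ = 48.6 × 0.3584/0.8910 = 19.5 knots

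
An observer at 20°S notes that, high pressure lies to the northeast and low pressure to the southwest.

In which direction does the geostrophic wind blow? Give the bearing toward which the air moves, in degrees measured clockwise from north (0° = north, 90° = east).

135°

The pressure-gradient force points toward the southwest (bearing 225°).
Geostrophic balance: in the Southern Hemisphere the Coriolis force deflects motion to the left, so the geostrophic wind blows 90° to the left of the pressure-gradient force (low pressure on the right).
Rotating 225° by 90° counterclockwise gives 135° — the wind blows toward the southeast.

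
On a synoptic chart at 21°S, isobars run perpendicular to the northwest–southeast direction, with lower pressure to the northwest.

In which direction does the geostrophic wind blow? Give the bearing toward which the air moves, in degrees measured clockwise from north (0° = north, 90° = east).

The pressure-gradient force points toward the northwest (bearing 315°).
Geostrophic balance: in the Southern Hemisphere the Coriolis force deflects motion to the left, so the geostrophic wind blows 90° to the left of the pressure-gradient force (low pressure on the right).
Rotating 315° by 90° counterclockwise gives 225° — the wind blows toward the southwest.

225°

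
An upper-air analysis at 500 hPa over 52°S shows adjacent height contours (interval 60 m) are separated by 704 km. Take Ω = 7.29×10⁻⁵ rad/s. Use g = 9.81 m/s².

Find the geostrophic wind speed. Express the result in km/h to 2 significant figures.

Coriolis parameter at 52°S:
f = 2Ω sin φ = 2 × 7.29×10⁻⁵ × sin 52° = 1.15×10⁻⁴ s⁻¹
Height gradient: |∂Z/∂n| = 60 m / 704000 m = 8.52×10⁻⁵
On a pressure surface, geostrophic balance gives V_g = (g/f)|∂Z/∂n|:
V_g = 9.81 × 8.52×10⁻⁵ / 1.15×10⁻⁴ = 7.28 m/s
Converting: 7.28 m/s × 3.6 = 26 km/h

26 km/h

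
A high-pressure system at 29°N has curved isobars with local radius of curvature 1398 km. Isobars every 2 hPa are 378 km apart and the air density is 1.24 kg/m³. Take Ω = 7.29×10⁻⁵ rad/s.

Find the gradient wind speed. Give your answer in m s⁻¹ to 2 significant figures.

6.5 m s⁻¹

Coriolis parameter at 29°N:
f = 2Ω sin φ = 2 × 7.29×10⁻⁵ × sin 29° = 7.07×10⁻⁵ s⁻¹
Pressure gradient: |∂P/∂n| = 200 Pa / 378000 m = 5.29×10⁻⁴ Pa/m
Geostrophic speed: V_g = |∂P/∂n|/(fρ) = 5.29×10⁻⁴/(7.07×10⁻⁵ × 1.24) = 6.04 m/s
Around a high, pressure-gradient force acts outward with centrifugal, so Coriolis balances both:
fV = (1/ρ)|∂P/∂n| + V²/R  →  V² − fR·V + fR·V_g = 0
With fR = 7.07×10⁻⁵ × 1398×10³ m = 98.8 m/s:
V = [fR − √((fR)² − 4 fR V_g)]/2 = [98.8 − √(98.8² − 4×98.8×6.04)]/2 = 6.46 m/s
Supergeostrophic (V > V_g = 6.04 m/s), as expected around a high.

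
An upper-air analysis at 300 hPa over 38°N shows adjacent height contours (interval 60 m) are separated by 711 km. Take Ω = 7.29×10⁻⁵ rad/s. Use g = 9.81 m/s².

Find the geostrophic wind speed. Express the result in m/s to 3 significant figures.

9.22 m/s

Coriolis parameter at 38°N:
f = 2Ω sin φ = 2 × 7.29×10⁻⁵ × sin 38° = 8.98×10⁻⁵ s⁻¹
Height gradient: |∂Z/∂n| = 60 m / 711000 m = 8.44×10⁻⁵
On a pressure surface, geostrophic balance gives V_g = (g/f)|∂Z/∂n|:
V_g = 9.81 × 8.44×10⁻⁵ / 8.98×10⁻⁵ = 9.22 m/s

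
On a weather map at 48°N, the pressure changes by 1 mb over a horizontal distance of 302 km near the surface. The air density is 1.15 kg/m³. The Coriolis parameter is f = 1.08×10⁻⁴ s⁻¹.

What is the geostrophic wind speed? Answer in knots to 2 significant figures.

5.2 knots

Pressure gradient: |∂P/∂n| = 100 Pa / 302000 m = 3.31×10⁻⁴ Pa/m
Geostrophic balance (pressure-gradient force = Coriolis force):
V_g = (1/(fρ)) |∂P/∂n| = 3.31×10⁻⁴ / (1.08×10⁻⁴ × 1.15) = 2.67 m/s
Converting: 2.67 m/s × 1.944 = 5.2 knots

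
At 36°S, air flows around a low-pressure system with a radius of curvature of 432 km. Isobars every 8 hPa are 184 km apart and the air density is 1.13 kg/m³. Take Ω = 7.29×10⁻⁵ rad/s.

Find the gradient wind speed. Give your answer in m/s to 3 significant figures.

26.3 m/s

Coriolis parameter at 36°S:
f = 2Ω sin φ = 2 × 7.29×10⁻⁵ × sin 36° = 8.57×10⁻⁵ s⁻¹
Pressure gradient: |∂P/∂n| = 800 Pa / 184000 m = 4.35×10⁻³ Pa/m
Geostrophic speed: V_g = |∂P/∂n|/(fρ) = 4.35×10⁻³/(8.57×10⁻⁵ × 1.13) = 44.9 m/s
Around a low, centrifugal force acts outward with Coriolis, so pressure-gradient force balances both:
(1/ρ)|∂P/∂n| = fV + V²/R  →  V² + fR·V − fR·V_g = 0
With fR = 8.57×10⁻⁵ × 432×10³ m = 37.0 m/s:
V = [−fR + √((fR)² + 4 fR V_g)]/2 = [−37.0 + √(37.0² + 4×37.0×44.9)]/2 = 26.3 m/s
Subgeostrophic (V < V_g = 44.9 m/s), as expected around a low.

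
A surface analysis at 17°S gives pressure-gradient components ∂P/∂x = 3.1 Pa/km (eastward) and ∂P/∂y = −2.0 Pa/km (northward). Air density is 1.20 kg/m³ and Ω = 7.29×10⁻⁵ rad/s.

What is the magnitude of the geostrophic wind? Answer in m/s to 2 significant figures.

Coriolis parameter at 17°S:
f = 2Ω sin φ = 2 × 7.29×10⁻⁵ × sin 17° = 4.26×10⁻⁵ s⁻¹
In the Southern Hemisphere f is negative: f = −4.26×10⁻⁵ s⁻¹.
Component geostrophic relations (x east, y north):
u_g = −(1/(fρ)) ∂P/∂y,  v_g = (1/(fρ)) ∂P/∂x
u_g = −(−2.0×10⁻³)/(−4.26×10⁻⁵ × 1.20) = −39.1 m/s;  v_g = (3.1×10⁻³)/(−4.26×10⁻⁵ × 1.20) = −60.6 m/s
|V_g| = √(u_g² + v_g²) = 72.1 m/s

72 m/s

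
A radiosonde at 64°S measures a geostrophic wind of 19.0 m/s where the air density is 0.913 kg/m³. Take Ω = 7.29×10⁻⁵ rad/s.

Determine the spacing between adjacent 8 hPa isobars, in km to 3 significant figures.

Coriolis parameter at 64°S:
f = 2Ω sin φ = 2 × 7.29×10⁻⁵ × sin 64° = 1.31×10⁻⁴ s⁻¹
Geostrophic balance rearranged: |∂P/∂n| = f ρ V_g
|∂P/∂n| = 1.31×10⁻⁴ × 0.913 × 19.0 = 2.27×10⁻³ Pa/m
Isobar spacing: Δn = ΔP/|∂P/∂n| = 800 Pa / 2.27×10⁻³ Pa/m = 351923 m ≈ 352 km

352 km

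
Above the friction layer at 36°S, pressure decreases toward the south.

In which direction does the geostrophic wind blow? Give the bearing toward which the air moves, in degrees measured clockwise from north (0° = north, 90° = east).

The pressure-gradient force points toward the south (bearing 180°).
Geostrophic balance: in the Southern Hemisphere the Coriolis force deflects motion to the left, so the geostrophic wind blows 90° to the left of the pressure-gradient force (low pressure on the right).
Rotating 180° by 90° counterclockwise gives 090° — the wind blows toward the east.

090°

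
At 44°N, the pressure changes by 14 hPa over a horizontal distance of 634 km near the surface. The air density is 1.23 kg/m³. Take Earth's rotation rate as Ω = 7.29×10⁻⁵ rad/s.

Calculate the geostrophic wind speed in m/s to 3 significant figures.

17.7 m/s

Coriolis parameter at 44°N:
f = 2Ω sin φ = 2 × 7.29×10⁻⁵ × sin 44° = 1.01×10⁻⁴ s⁻¹
Pressure gradient: |∂P/∂n| = 1400 Pa / 634000 m = 2.21×10⁻³ Pa/m
Geostrophic balance (pressure-gradient force = Coriolis force):
V_g = (1/(fρ)) |∂P/∂n| = 2.21×10⁻³ / (1.01×10⁻⁴ × 1.23) = 17.7 m/s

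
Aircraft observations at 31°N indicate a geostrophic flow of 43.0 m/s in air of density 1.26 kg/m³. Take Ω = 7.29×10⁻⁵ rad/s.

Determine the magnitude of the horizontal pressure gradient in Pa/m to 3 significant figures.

Coriolis parameter at 31°N:
f = 2Ω sin φ = 2 × 7.29×10⁻⁵ × sin 31° = 7.51×10⁻⁵ s⁻¹
Geostrophic balance rearranged: |∂P/∂n| = f ρ V_g
|∂P/∂n| = 7.51×10⁻⁵ × 1.26 × 43.0 = 4.07×10⁻³ Pa/m

4.07×10⁻³ Pa/m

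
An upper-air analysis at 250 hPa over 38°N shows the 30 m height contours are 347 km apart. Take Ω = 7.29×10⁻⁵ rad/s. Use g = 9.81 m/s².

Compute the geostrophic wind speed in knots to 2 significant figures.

18 knots

Coriolis parameter at 38°N:
f = 2Ω sin φ = 2 × 7.29×10⁻⁵ × sin 38° = 8.98×10⁻⁵ s⁻¹
Height gradient: |∂Z/∂n| = 30 m / 347000 m = 8.65×10⁻⁵
On a pressure surface, geostrophic balance gives V_g = (g/f)|∂Z/∂n|:
V_g = 9.81 × 8.65×10⁻⁵ / 8.98×10⁻⁵ = 9.45 m/s
Converting: 9.45 m/s × 1.944 = 18 knots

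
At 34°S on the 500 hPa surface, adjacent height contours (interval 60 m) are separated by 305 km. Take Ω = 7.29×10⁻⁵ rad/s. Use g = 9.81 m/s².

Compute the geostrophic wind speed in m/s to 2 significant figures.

Coriolis parameter at 34°S:
f = 2Ω sin φ = 2 × 7.29×10⁻⁵ × sin 34° = 8.15×10⁻⁵ s⁻¹
Height gradient: |∂Z/∂n| = 60 m / 305000 m = 1.97×10⁻⁴
On a pressure surface, geostrophic balance gives V_g = (g/f)|∂Z/∂n|:
V_g = 9.81 × 1.97×10⁻⁴ / 8.15×10⁻⁵ = 23.7 m/s

24 m/s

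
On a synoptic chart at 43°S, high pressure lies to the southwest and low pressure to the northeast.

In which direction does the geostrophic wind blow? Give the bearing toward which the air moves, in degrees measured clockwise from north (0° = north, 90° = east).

315°

The pressure-gradient force points toward the northeast (bearing 045°).
Geostrophic balance: in the Southern Hemisphere the Coriolis force deflects motion to the left, so the geostrophic wind blows 90° to the left of the pressure-gradient force (low pressure on the right).
Rotating 045° by 90° counterclockwise gives 315° — the wind blows toward the northwest.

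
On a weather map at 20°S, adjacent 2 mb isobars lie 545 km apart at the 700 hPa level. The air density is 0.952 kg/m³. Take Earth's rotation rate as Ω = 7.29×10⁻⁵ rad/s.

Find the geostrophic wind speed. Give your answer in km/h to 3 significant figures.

27.8 km/h

Coriolis parameter at 20°S:
f = 2Ω sin φ = 2 × 7.29×10⁻⁵ × sin 20° = 4.99×10⁻⁵ s⁻¹
Pressure gradient: |∂P/∂n| = 200 Pa / 545000 m = 3.67×10⁻⁴ Pa/m
Geostrophic balance (pressure-gradient force = Coriolis force):
V_g = (1/(fρ)) |∂P/∂n| = 3.67×10⁻⁴ / (4.99×10⁻⁵ × 0.952) = 7.73 m/s
Converting: 7.73 m/s × 3.6 = 27.8 km/h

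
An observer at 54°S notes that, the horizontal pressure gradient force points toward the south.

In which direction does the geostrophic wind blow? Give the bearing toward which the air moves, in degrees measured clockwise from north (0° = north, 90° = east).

The pressure-gradient force points toward the south (bearing 180°).
Geostrophic balance: in the Southern Hemisphere the Coriolis force deflects motion to the left, so the geostrophic wind blows 90° to the left of the pressure-gradient force (low pressure on the right).
Rotating 180° by 90° counterclockwise gives 090° — the wind blows toward the east.

090°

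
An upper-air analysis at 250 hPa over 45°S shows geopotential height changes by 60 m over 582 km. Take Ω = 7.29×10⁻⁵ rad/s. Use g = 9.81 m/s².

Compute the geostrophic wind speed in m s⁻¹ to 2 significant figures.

9.8 m s⁻¹

Coriolis parameter at 45°S:
f = 2Ω sin φ = 2 × 7.29×10⁻⁵ × sin 45° = 1.03×10⁻⁴ s⁻¹
Height gradient: |∂Z/∂n| = 60 m / 582000 m = 1.03×10⁻⁴
On a pressure surface, geostrophic balance gives V_g = (g/f)|∂Z/∂n|:
V_g = 9.81 × 1.03×10⁻⁴ / 1.03×10⁻⁴ = 9.81 m/s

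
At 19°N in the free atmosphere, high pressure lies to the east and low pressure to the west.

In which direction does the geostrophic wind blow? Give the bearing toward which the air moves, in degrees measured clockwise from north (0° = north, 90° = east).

The pressure-gradient force points toward the west (bearing 270°).
Geostrophic balance: in the Northern Hemisphere the Coriolis force deflects motion to the right, so the geostrophic wind blows 90° to the right of the pressure-gradient force (low pressure on the left).
Rotating 270° by 90° clockwise gives 000° — the wind blows toward the north.

000°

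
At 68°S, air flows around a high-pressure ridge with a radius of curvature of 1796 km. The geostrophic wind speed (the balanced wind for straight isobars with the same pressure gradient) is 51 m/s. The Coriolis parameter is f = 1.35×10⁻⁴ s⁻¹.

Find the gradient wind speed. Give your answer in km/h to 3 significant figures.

Around a high, pressure-gradient force acts outward with centrifugal, so Coriolis balances both:
fV = (1/ρ)|∂P/∂n| + V²/R  →  V² − fR·V + fR·V_g = 0
With fR = 1.35×10⁻⁴ × 1796×10³ m = 242 m/s:
V = [fR − √((fR)² − 4 fR V_g)]/2 = [242 − √(242² − 4×242×51)]/2 = 72.9 m/s
Supergeostrophic (V > V_g = 51 m/s), as expected around a high.
Converting: 72.9 m/s × 3.6 = 263 km/h

263 km/h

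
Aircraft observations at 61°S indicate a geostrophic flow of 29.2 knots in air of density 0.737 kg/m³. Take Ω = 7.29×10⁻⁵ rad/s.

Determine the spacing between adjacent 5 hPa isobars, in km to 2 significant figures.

350 km

Coriolis parameter at 61°S:
f = 2Ω sin φ = 2 × 7.29×10⁻⁵ × sin 61° = 1.28×10⁻⁴ s⁻¹
Wind speed in SI: 29.2 knots = 15.0 m/s
Geostrophic balance rearranged: |∂P/∂n| = f ρ V_g
|∂P/∂n| = 1.28×10⁻⁴ × 0.737 × 15.0 = 1.41×10⁻³ Pa/m
Isobar spacing: Δn = ΔP/|∂P/∂n| = 500 Pa / 1.41×10⁻³ Pa/m = 354164 m ≈ 350 km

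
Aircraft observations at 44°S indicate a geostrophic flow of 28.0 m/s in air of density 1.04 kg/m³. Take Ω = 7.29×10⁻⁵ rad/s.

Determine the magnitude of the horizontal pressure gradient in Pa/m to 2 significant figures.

Coriolis parameter at 44°S:
f = 2Ω sin φ = 2 × 7.29×10⁻⁵ × sin 44° = 1.01×10⁻⁴ s⁻¹
Geostrophic balance rearranged: |∂P/∂n| = f ρ V_g
|∂P/∂n| = 1.01×10⁻⁴ × 1.04 × 28.0 = 2.95×10⁻³ Pa/m

2.9×10⁻³ Pa/m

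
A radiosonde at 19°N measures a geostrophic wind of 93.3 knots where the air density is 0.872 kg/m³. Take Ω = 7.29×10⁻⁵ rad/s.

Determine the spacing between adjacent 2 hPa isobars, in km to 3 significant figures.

Coriolis parameter at 19°N:
f = 2Ω sin φ = 2 × 7.29×10⁻⁵ × sin 19° = 4.75×10⁻⁵ s⁻¹
Wind speed in SI: 93.3 knots = 48.0 m/s
Geostrophic balance rearranged: |∂P/∂n| = f ρ V_g
|∂P/∂n| = 4.75×10⁻⁵ × 0.872 × 48.0 = 1.99×10⁻³ Pa/m
Isobar spacing: Δn = ΔP/|∂P/∂n| = 200 Pa / 1.99×10⁻³ Pa/m = 100669 m ≈ 101 km

101 km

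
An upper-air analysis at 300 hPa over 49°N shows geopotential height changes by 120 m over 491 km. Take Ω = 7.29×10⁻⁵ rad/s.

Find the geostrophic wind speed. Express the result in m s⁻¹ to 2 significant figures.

22 m s⁻¹

Coriolis parameter at 49°N:
f = 2Ω sin φ = 2 × 7.29×10⁻⁵ × sin 49° = 1.10×10⁻⁴ s⁻¹
Height gradient: |∂Z/∂n| = 120 m / 491000 m = 2.44×10⁻⁴
On a pressure surface, geostrophic balance gives V_g = (g/f)|∂Z/∂n|:
V_g = 9.81 × 2.44×10⁻⁴ / 1.10×10⁻⁴ = 21.8 m/s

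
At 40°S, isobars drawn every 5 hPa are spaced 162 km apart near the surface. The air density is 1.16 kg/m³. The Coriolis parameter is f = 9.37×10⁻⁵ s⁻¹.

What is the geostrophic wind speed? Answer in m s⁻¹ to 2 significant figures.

Pressure gradient: |∂P/∂n| = 500 Pa / 162000 m = 3.09×10⁻³ Pa/m
Geostrophic balance (pressure-gradient force = Coriolis force):
V_g = (1/(fρ)) |∂P/∂n| = 3.09×10⁻³ / (9.37×10⁻⁵ × 1.16) = 28.4 m/s

28 m s⁻¹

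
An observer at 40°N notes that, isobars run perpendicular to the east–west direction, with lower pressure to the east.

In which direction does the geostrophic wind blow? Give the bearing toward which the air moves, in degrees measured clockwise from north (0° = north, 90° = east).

180°

The pressure-gradient force points toward the east (bearing 090°).
Geostrophic balance: in the Northern Hemisphere the Coriolis force deflects motion to the right, so the geostrophic wind blows 90° to the right of the pressure-gradient force (low pressure on the left).
Rotating 090° by 90° clockwise gives 180° — the wind blows toward the south.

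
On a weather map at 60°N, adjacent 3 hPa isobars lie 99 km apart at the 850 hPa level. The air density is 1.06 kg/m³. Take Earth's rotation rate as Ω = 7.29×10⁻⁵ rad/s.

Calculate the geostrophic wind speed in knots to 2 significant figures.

Coriolis parameter at 60°N:
f = 2Ω sin φ = 2 × 7.29×10⁻⁵ × sin 60° = 1.26×10⁻⁴ s⁻¹
Pressure gradient: |∂P/∂n| = 300 Pa / 99000 m = 3.03×10⁻³ Pa/m
Geostrophic balance (pressure-gradient force = Coriolis force):
V_g = (1/(fρ)) |∂P/∂n| = 3.03×10⁻³ / (1.26×10⁻⁴ × 1.06) = 22.6 m/s
Converting: 22.6 m/s × 1.944 = 44 knots

44 knots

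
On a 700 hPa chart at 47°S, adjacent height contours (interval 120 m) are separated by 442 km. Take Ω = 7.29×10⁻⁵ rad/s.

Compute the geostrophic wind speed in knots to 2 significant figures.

Coriolis parameter at 47°S:
f = 2Ω sin φ = 2 × 7.29×10⁻⁵ × sin 47° = 1.07×10⁻⁴ s⁻¹
Height gradient: |∂Z/∂n| = 120 m / 442000 m = 2.71×10⁻⁴
On a pressure surface, geostrophic balance gives V_g = (g/f)|∂Z/∂n|:
V_g = 9.81 × 2.71×10⁻⁴ / 1.07×10⁻⁴ = 25.0 m/s
Converting: 25.0 m/s × 1.944 = 49 knots

49 knots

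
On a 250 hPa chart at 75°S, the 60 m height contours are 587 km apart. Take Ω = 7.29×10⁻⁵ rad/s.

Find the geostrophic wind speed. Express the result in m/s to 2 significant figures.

Coriolis parameter at 75°S:
f = 2Ω sin φ = 2 × 7.29×10⁻⁵ × sin 75° = 1.41×10⁻⁴ s⁻¹
Height gradient: |∂Z/∂n| = 60 m / 587000 m = 1.02×10⁻⁴
On a pressure surface, geostrophic balance gives V_g = (g/f)|∂Z/∂n|:
V_g = 9.81 × 1.02×10⁻⁴ / 1.41×10⁻⁴ = 7.12 m/s

7.1 m/s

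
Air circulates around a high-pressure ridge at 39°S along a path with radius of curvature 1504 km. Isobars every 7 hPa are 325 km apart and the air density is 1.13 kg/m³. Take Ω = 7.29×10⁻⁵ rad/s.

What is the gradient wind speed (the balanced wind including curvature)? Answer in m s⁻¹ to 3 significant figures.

Coriolis parameter at 39°S:
f = 2Ω sin φ = 2 × 7.29×10⁻⁵ × sin 39° = 9.18×10⁻⁵ s⁻¹
Pressure gradient: |∂P/∂n| = 700 Pa / 325000 m = 2.15×10⁻³ Pa/m
Geostrophic speed: V_g = |∂P/∂n|/(fρ) = 2.15×10⁻³/(9.18×10⁻⁵ × 1.13) = 20.8 m/s
Around a high, pressure-gradient force acts outward with centrifugal, so Coriolis balances both:
fV = (1/ρ)|∂P/∂n| + V²/R  →  V² − fR·V + fR·V_g = 0
With fR = 9.18×10⁻⁵ × 1504×10³ m = 138 m/s:
V = [fR − √((fR)² − 4 fR V_g)]/2 = [138 − √(138² − 4×138×20.8)]/2 = 25.5 m/s
Supergeostrophic (V > V_g = 20.8 m/s), as expected around a high.

25.5 m s⁻¹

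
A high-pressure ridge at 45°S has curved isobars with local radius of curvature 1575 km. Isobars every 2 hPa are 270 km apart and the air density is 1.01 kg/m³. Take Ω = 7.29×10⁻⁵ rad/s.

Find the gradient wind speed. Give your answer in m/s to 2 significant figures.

Coriolis parameter at 45°S:
f = 2Ω sin φ = 2 × 7.29×10⁻⁵ × sin 45° = 1.03×10⁻⁴ s⁻¹
Pressure gradient: |∂P/∂n| = 200 Pa / 270000 m = 7.41×10⁻⁴ Pa/m
Geostrophic speed: V_g = |∂P/∂n|/(fρ) = 7.41×10⁻⁴/(1.03×10⁻⁴ × 1.01) = 7.11 m/s
Around a high, pressure-gradient force acts outward with centrifugal, so Coriolis balances both:
fV = (1/ρ)|∂P/∂n| + V²/R  →  V² − fR·V + fR·V_g = 0
With fR = 1.03×10⁻⁴ × 1575×10³ m = 162 m/s:
V = [fR − √((fR)² − 4 fR V_g)]/2 = [162 − √(162² − 4×162×7.11)]/2 = 7.46 m/s
Supergeostrophic (V > V_g = 7.11 m/s), as expected around a high.

7.5 m/s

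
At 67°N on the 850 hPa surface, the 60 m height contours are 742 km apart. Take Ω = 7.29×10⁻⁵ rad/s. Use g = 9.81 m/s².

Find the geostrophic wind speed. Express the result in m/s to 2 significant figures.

5.9 m/s

Coriolis parameter at 67°N:
f = 2Ω sin φ = 2 × 7.29×10⁻⁵ × sin 67° = 1.34×10⁻⁴ s⁻¹
Height gradient: |∂Z/∂n| = 60 m / 742000 m = 8.09×10⁻⁵
On a pressure surface, geostrophic balance gives V_g = (g/f)|∂Z/∂n|:
V_g = 9.81 × 8.09×10⁻⁵ / 1.34×10⁻⁴ = 5.91 m/s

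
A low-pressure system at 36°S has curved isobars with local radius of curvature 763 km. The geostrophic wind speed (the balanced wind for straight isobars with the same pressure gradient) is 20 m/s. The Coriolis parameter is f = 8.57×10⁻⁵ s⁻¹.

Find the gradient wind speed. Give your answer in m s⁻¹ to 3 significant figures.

Around a low, centrifugal force acts outward with Coriolis, so pressure-gradient force balances both:
(1/ρ)|∂P/∂n| = fV + V²/R  →  V² + fR·V − fR·V_g = 0
With fR = 8.57×10⁻⁵ × 763×10³ m = 65.4 m/s:
V = [−fR + √((fR)² + 4 fR V_g)]/2 = [−65.4 + √(65.4² + 4×65.4×20)]/2 = 16.1 m/s
Subgeostrophic (V < V_g = 20 m/s), as expected around a low.

16.1 m s⁻¹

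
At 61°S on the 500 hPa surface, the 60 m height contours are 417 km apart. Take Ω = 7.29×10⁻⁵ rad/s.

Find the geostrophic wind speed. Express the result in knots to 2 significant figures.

22 knots

Coriolis parameter at 61°S:
f = 2Ω sin φ = 2 × 7.29×10⁻⁵ × sin 61° = 1.28×10⁻⁴ s⁻¹
Height gradient: |∂Z/∂n| = 60 m / 417000 m = 1.44×10⁻⁴
On a pressure surface, geostrophic balance gives V_g = (g/f)|∂Z/∂n|:
V_g = 9.81 × 1.44×10⁻⁴ / 1.28×10⁻⁴ = 11.1 m/s
Converting: 11.1 m/s × 1.944 = 22 knots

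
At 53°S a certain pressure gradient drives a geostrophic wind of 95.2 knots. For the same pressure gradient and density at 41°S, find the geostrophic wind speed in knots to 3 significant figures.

With the same pressure gradient and density, V_g ∝ 1/f ∝ 1/sin φ.
V₂ = V₁ · sin φ₁ / sin φ₂ = 95.2 × sin 53° / sin 41°
V₂ = 95.2 × 0.7986/0.6561 = 116 knots

116 knots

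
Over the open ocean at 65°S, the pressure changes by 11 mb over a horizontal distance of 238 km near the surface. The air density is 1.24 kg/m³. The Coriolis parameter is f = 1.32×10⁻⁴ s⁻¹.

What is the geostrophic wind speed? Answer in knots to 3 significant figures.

Pressure gradient: |∂P/∂n| = 1100 Pa / 238000 m = 4.62×10⁻³ Pa/m
Geostrophic balance (pressure-gradient force = Coriolis force):
V_g = (1/(fρ)) |∂P/∂n| = 4.62×10⁻³ / (1.32×10⁻⁴ × 1.24) = 28.2 m/s
Converting: 28.2 m/s × 1.944 = 54.9 knots

54.9 knots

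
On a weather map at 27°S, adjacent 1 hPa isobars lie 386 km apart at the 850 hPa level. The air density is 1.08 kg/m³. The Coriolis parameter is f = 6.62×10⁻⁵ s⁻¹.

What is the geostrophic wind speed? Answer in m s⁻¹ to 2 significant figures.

Pressure gradient: |∂P/∂n| = 100 Pa / 386000 m = 2.59×10⁻⁴ Pa/m
Geostrophic balance (pressure-gradient force = Coriolis force):
V_g = (1/(fρ)) |∂P/∂n| = 2.59×10⁻⁴ / (6.62×10⁻⁵ × 1.08) = 3.62 m/s

3.6 m s⁻¹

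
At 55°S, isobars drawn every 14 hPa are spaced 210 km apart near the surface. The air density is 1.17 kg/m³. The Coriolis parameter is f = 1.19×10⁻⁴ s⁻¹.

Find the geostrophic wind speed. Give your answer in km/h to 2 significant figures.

170 km/h

Pressure gradient: |∂P/∂n| = 1400 Pa / 210000 m = 6.67×10⁻³ Pa/m
Geostrophic balance (pressure-gradient force = Coriolis force):
V_g = (1/(fρ)) |∂P/∂n| = 6.67×10⁻³ / (1.19×10⁻⁴ × 1.17) = 47.9 m/s
Converting: 47.9 m/s × 3.6 = 170 km/h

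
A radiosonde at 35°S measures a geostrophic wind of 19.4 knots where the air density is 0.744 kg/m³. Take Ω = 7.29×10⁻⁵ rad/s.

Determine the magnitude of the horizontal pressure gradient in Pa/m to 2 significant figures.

Coriolis parameter at 35°S:
f = 2Ω sin φ = 2 × 7.29×10⁻⁵ × sin 35° = 8.36×10⁻⁵ s⁻¹
Wind speed in SI: 19.4 knots = 9.98 m/s
Geostrophic balance rearranged: |∂P/∂n| = f ρ V_g
|∂P/∂n| = 8.36×10⁻⁵ × 0.744 × 9.98 = 6.21×10⁻⁴ Pa/m

6.2×10⁻⁴ Pa/m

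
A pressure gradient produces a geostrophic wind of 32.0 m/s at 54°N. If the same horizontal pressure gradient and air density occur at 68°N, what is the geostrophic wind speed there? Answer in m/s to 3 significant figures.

27.9 m/s

With the same pressure gradient and density, V_g ∝ 1/f ∝ 1/sin φ.
V₂ = V₁ · sin φ₁ / sin φ₂ = 32.0 × sin 54° / sin 68°
V₂ = 32.0 × 0.8090/0.9272 = 27.9 m/s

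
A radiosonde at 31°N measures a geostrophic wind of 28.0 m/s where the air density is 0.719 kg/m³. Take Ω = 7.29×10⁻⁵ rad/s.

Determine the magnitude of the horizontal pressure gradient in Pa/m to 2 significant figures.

Coriolis parameter at 31°N:
f = 2Ω sin φ = 2 × 7.29×10⁻⁵ × sin 31° = 7.51×10⁻⁵ s⁻¹
Geostrophic balance rearranged: |∂P/∂n| = f ρ V_g
|∂P/∂n| = 7.51×10⁻⁵ × 0.719 × 28.0 = 1.51×10⁻³ Pa/m

1.5×10⁻³ Pa/m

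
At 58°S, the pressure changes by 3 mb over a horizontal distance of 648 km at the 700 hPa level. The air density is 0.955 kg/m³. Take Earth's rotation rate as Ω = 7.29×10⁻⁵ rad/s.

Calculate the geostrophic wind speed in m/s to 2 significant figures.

Coriolis parameter at 58°S:
f = 2Ω sin φ = 2 × 7.29×10⁻⁵ × sin 58° = 1.24×10⁻⁴ s⁻¹
Pressure gradient: |∂P/∂n| = 300 Pa / 648000 m = 4.63×10⁻⁴ Pa/m
Geostrophic balance (pressure-gradient force = Coriolis force):
V_g = (1/(fρ)) |∂P/∂n| = 4.63×10⁻⁴ / (1.24×10⁻⁴ × 0.955) = 3.92 m/s

3.9 m/s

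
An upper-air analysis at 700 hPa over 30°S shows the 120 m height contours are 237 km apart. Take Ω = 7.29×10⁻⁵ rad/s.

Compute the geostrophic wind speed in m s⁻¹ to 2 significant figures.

68 m s⁻¹

Coriolis parameter at 30°S:
f = 2Ω sin φ = 2 × 7.29×10⁻⁵ × sin 30° = 7.29×10⁻⁵ s⁻¹
Height gradient: |∂Z/∂n| = 120 m / 237000 m = 5.06×10⁻⁴
On a pressure surface, geostrophic balance gives V_g = (g/f)|∂Z/∂n|:
V_g = 9.81 × 5.06×10⁻⁴ / 7.29×10⁻⁵ = 68.1 m/s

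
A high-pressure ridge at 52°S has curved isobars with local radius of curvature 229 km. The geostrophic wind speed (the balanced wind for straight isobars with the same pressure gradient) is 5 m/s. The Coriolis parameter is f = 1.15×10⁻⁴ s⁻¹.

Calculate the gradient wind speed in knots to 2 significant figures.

Around a high, pressure-gradient force acts outward with centrifugal, so Coriolis balances both:
fV = (1/ρ)|∂P/∂n| + V²/R  →  V² − fR·V + fR·V_g = 0
With fR = 1.15×10⁻⁴ × 229×10³ m = 26.3 m/s:
V = [fR − √((fR)² − 4 fR V_g)]/2 = [26.3 − √(26.3² − 4×26.3×5)]/2 = 6.71 m/s
Supergeostrophic (V > V_g = 5 m/s), as expected around a high.
Converting: 6.71 m/s × 1.944 = 13 knots

13 knots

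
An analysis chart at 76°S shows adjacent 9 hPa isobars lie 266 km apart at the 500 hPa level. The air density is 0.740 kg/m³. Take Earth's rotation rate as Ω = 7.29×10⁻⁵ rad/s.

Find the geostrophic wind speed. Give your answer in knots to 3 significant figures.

62.8 knots

Coriolis parameter at 76°S:
f = 2Ω sin φ = 2 × 7.29×10⁻⁵ × sin 76° = 1.41×10⁻⁴ s⁻¹
Pressure gradient: |∂P/∂n| = 900 Pa / 266000 m = 3.38×10⁻³ Pa/m
Geostrophic balance (pressure-gradient force = Coriolis force):
V_g = (1/(fρ)) |∂P/∂n| = 3.38×10⁻³ / (1.41×10⁻⁴ × 0.740) = 32.3 m/s
Converting: 32.3 m/s × 1.944 = 62.8 knots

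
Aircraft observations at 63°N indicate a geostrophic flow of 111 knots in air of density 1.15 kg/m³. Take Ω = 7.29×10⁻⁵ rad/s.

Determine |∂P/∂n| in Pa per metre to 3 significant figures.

8.53×10⁻³ Pa/m

Coriolis parameter at 63°N:
f = 2Ω sin φ = 2 × 7.29×10⁻⁵ × sin 63° = 1.30×10⁻⁴ s⁻¹
Wind speed in SI: 111 knots = 57.1 m/s
Geostrophic balance rearranged: |∂P/∂n| = f ρ V_g
|∂P/∂n| = 1.30×10⁻⁴ × 1.15 × 57.1 = 8.53×10⁻³ Pa/m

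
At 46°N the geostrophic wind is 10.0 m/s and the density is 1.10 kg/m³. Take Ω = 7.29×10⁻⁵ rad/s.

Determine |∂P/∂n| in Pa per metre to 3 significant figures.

1.15×10⁻³ Pa/m

Coriolis parameter at 46°N:
f = 2Ω sin φ = 2 × 7.29×10⁻⁵ × sin 46° = 1.05×10⁻⁴ s⁻¹
Geostrophic balance rearranged: |∂P/∂n| = f ρ V_g
|∂P/∂n| = 1.05×10⁻⁴ × 1.10 × 10.0 = 1.15×10⁻³ Pa/m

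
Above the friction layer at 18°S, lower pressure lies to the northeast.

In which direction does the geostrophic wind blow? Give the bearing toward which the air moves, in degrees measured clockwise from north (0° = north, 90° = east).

315°

The pressure-gradient force points toward the northeast (bearing 045°).
Geostrophic balance: in the Southern Hemisphere the Coriolis force deflects motion to the left, so the geostrophic wind blows 90° to the left of the pressure-gradient force (low pressure on the right).
Rotating 045° by 90° counterclockwise gives 315° — the wind blows toward the northwest.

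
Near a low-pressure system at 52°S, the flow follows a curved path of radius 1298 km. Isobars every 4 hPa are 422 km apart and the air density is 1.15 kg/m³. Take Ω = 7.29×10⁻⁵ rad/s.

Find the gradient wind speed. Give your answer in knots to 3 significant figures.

Coriolis parameter at 52°S:
f = 2Ω sin φ = 2 × 7.29×10⁻⁵ × sin 52° = 1.15×10⁻⁴ s⁻¹
Pressure gradient: |∂P/∂n| = 400 Pa / 422000 m = 9.48×10⁻⁴ Pa/m
Geostrophic speed: V_g = |∂P/∂n|/(fρ) = 9.48×10⁻⁴/(1.15×10⁻⁴ × 1.15) = 7.17 m/s
Around a low, centrifugal force acts outward with Coriolis, so pressure-gradient force balances both:
(1/ρ)|∂P/∂n| = fV + V²/R  →  V² + fR·V − fR·V_g = 0
With fR = 1.15×10⁻⁴ × 1298×10³ m = 149 m/s:
V = [−fR + √((fR)² + 4 fR V_g)]/2 = [−149 + √(149² + 4×149×7.17)]/2 = 6.86 m/s
Subgeostrophic (V < V_g = 7.17 m/s), as expected around a low.
Converting: 6.86 m/s × 1.944 = 13.3 knots

13.3 knots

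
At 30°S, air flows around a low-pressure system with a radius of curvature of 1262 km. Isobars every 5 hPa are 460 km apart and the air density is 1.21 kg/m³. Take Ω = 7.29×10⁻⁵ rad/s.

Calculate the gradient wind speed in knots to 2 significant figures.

Coriolis parameter at 30°S:
f = 2Ω sin φ = 2 × 7.29×10⁻⁵ × sin 30° = 7.29×10⁻⁵ s⁻¹
Pressure gradient: |∂P/∂n| = 500 Pa / 460000 m = 1.09×10⁻³ Pa/m
Geostrophic speed: V_g = |∂P/∂n|/(fρ) = 1.09×10⁻³/(7.29×10⁻⁵ × 1.21) = 12.3 m/s
Around a low, centrifugal force acts outward with Coriolis, so pressure-gradient force balances both:
(1/ρ)|∂P/∂n| = fV + V²/R  →  V² + fR·V − fR·V_g = 0
With fR = 7.29×10⁻⁵ × 1262×10³ m = 92.0 m/s:
V = [−fR + √((fR)² + 4 fR V_g)]/2 = [−92.0 + √(92.0² + 4×92.0×12.3)]/2 = 11 m/s
Subgeostrophic (V < V_g = 12.3 m/s), as expected around a low.
Converting: 11 m/s × 1.944 = 21 knots

21 knots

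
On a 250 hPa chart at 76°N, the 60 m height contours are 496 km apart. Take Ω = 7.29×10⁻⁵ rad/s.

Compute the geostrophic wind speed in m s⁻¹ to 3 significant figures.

8.39 m s⁻¹

Coriolis parameter at 76°N:
f = 2Ω sin φ = 2 × 7.29×10⁻⁵ × sin 76° = 1.41×10⁻⁴ s⁻¹
Height gradient: |∂Z/∂n| = 60 m / 496000 m = 1.21×10⁻⁴
On a pressure surface, geostrophic balance gives V_g = (g/f)|∂Z/∂n|:
V_g = 9.81 × 1.21×10⁻⁴ / 1.41×10⁻⁴ = 8.39 m/s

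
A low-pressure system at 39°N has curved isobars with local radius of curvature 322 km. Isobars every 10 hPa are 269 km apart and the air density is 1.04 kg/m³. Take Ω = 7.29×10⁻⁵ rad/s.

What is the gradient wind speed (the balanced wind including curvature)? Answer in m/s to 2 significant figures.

Coriolis parameter at 39°N:
f = 2Ω sin φ = 2 × 7.29×10⁻⁵ × sin 39° = 9.18×10⁻⁵ s⁻¹
Pressure gradient: |∂P/∂n| = 1000 Pa / 269000 m = 3.72×10⁻³ Pa/m
Geostrophic speed: V_g = |∂P/∂n|/(fρ) = 3.72×10⁻³/(9.18×10⁻⁵ × 1.04) = 39.0 m/s
Around a low, centrifugal force acts outward with Coriolis, so pressure-gradient force balances both:
(1/ρ)|∂P/∂n| = fV + V²/R  →  V² + fR·V − fR·V_g = 0
With fR = 9.18×10⁻⁵ × 322×10³ m = 29.5 m/s:
V = [−fR + √((fR)² + 4 fR V_g)]/2 = [−29.5 + √(29.5² + 4×29.5×39)]/2 = 22.2 m/s
Subgeostrophic (V < V_g = 39 m/s), as expected around a low.

22 m/s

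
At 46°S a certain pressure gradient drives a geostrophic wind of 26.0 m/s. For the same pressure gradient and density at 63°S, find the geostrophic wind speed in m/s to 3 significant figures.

21.0 m/s

With the same pressure gradient and density, V_g ∝ 1/f ∝ 1/sin φ.
V₂ = V₁ · sin φ₁ / sin φ₂ = 26.0 × sin 46° / sin 63°
V₂ = 26.0 × 0.7193/0.8910 = 21.0 m/s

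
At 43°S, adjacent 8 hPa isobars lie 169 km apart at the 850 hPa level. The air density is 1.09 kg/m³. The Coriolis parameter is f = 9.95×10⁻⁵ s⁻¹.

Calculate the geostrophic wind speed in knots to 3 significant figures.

Pressure gradient: |∂P/∂n| = 800 Pa / 169000 m = 4.73×10⁻³ Pa/m
Geostrophic balance (pressure-gradient force = Coriolis force):
V_g = (1/(fρ)) |∂P/∂n| = 4.73×10⁻³ / (9.95×10⁻⁵ × 1.09) = 43.6 m/s
Converting: 43.6 m/s × 1.944 = 84.8 knots

84.8 knots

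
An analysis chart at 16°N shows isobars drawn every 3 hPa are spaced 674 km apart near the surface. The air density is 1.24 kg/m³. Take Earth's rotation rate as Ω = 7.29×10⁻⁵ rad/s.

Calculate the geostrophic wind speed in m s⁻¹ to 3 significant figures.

8.93 m s⁻¹

Coriolis parameter at 16°N:
f = 2Ω sin φ = 2 × 7.29×10⁻⁵ × sin 16° = 4.02×10⁻⁵ s⁻¹
Pressure gradient: |∂P/∂n| = 300 Pa / 674000 m = 4.45×10⁻⁴ Pa/m
Geostrophic balance (pressure-gradient force = Coriolis force):
V_g = (1/(fρ)) |∂P/∂n| = 4.45×10⁻⁴ / (4.02×10⁻⁵ × 1.24) = 8.93 m/s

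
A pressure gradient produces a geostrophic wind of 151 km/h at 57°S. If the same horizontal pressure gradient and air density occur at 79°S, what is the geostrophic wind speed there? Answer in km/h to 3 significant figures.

129 km/h

With the same pressure gradient and density, V_g ∝ 1/f ∝ 1/sin φ.
V₂ = V₁ · sin φ₁ / sin φ₂ = 151 × sin 57° / sin 79°
V₂ = 151 × 0.8387/0.9816 = 129 km/h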